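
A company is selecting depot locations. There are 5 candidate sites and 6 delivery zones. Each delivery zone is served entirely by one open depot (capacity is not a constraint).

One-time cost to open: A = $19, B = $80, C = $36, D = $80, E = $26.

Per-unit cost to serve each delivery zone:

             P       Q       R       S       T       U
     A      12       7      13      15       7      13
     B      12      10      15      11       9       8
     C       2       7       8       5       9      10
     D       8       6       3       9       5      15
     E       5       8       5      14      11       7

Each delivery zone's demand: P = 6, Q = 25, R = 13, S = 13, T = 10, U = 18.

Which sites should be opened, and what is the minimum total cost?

Open C, D and E; minimum total cost 584.

For any fixed open set, each delivery zone goes to its cheapest open site; total = fixed + service.
{C, D, E}: P→C 2·6=12, Q→D 6·25=150, R→D 3·13=39, S→C 5·13=65, T→D 5·10=50, U→E 7·18=126. Service 442; fixed 142; total 584.
{A, C, E}: service 513 + fixed 81 = 594
{C, E}: service 533 + fixed 62 = 595
{A, B, C, D, E}: service 442 + fixed 241 = 683
No other subset beats 584.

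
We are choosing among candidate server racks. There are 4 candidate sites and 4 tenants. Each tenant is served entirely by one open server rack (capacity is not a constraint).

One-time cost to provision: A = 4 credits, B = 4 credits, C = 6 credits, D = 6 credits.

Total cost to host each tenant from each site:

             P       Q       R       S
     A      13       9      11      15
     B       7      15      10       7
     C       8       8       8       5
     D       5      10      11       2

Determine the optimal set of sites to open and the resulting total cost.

Open D only; minimum total cost 34.

For any fixed open set, each tenant goes to its cheapest open site; total = fixed + service.
{D}: P→D 5, Q→D 10, R→D 11, S→D 2. Service 28; fixed 6; total 34.
{C}: service 29 + fixed 6 = 35
{C, D}: service 23 + fixed 12 = 35
{A, B, C, D}: P→D 5, Q→C 8, R→C 8, S→D 2. Service 23; fixed 20; total 43.
No other subset beats 34.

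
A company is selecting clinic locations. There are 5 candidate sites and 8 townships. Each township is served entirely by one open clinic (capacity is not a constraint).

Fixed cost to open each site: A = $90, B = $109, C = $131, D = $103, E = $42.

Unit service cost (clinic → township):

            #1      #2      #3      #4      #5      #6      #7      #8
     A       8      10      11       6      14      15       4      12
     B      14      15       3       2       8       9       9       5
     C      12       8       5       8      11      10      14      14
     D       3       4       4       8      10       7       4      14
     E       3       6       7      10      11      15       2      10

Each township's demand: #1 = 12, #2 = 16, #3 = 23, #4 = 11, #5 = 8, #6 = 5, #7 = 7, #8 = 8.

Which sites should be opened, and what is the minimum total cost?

For any fixed open set, each township goes to its cheapest open site; total = fixed + service.
{B, E}: #1→E 3·12=36, #2→E 6·16=96, #3→B 3·23=69, #4→B 2·11=22, #5→B 8·8=64, #6→B 9·5=45, #7→E 2·7=14, #8→B 5·8=40. Service 386; fixed 151; total 537.
{B, D}: service 358 + fixed 212 = 570
{B, D, E}: service 344 + fixed 254 = 598
{A, B, C, D, E}: #1→D 3·12=36, #2→D 4·16=64, #3→B 3·23=69, #4→B 2·11=22, #5→B 8·8=64, #6→D 7·5=35, #7→E 2·7=14, #8→B 5·8=40. Service 344; fixed 475; total 819.
No other subset beats 537.

Open B and E; minimum total cost 537.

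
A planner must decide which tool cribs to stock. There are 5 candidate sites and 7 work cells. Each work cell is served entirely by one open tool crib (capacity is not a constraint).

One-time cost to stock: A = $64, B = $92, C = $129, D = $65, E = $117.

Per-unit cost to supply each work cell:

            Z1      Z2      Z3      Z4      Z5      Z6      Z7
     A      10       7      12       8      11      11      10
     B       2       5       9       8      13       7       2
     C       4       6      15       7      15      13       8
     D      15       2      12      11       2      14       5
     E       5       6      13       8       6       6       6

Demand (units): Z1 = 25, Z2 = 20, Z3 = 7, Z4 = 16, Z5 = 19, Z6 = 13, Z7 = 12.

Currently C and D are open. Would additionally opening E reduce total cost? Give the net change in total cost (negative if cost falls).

Current service cost with {C, D}: 603.
Adding E: each work cell re-picks its cheapest; new service cost 512, saving 91.
Extra fixed cost: 117. Net change = 117 − 91 = 26.
(Totals: 797 → 823.)

No — net change +26 (cost rises by 26).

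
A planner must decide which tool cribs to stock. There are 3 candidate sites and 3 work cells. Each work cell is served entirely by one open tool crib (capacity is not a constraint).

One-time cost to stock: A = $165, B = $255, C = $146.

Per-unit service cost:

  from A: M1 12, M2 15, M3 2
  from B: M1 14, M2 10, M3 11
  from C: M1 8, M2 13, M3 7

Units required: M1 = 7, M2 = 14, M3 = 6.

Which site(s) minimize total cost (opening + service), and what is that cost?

Open C only; minimum total cost 426.

For any fixed open set, each work cell goes to its cheapest open site; total = fixed + service.
{C}: M1→C 8·7=56, M2→C 13·14=182, M3→C 7·6=42. Service 280; fixed 146; total 426.
{A}: service 306 + fixed 165 = 471
{B}: service 304 + fixed 255 = 559
{A, B, C}: service 208 + fixed 566 = 774
(All 7 nonempty subsets were checked; C only is lowest.)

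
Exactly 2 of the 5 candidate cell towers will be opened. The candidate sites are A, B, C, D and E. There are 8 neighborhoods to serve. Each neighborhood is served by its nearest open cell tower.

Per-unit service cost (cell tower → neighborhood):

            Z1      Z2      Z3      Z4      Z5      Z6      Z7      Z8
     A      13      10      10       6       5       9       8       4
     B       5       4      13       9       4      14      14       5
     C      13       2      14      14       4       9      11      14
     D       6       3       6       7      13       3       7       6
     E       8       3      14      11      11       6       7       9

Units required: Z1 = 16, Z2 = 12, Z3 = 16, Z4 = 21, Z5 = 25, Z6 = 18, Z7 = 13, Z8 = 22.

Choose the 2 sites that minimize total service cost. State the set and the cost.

With exactly 2 open, each neighborhood uses its cheapest among the chosen.
{A, D}: Z1→D 6·16=96, Z2→D 3·12=36, Z3→D 6·16=96, Z4→A 6·21=126, Z5→A 5·25=125, Z6→D 3·18=54, Z7→D 7·13=91, Z8→A 4·22=88. Service cost 712.
{B, D}: service cost 714
{C, D}: service cost 740
Among all 10 size-2 choices, {A, D} is lowest.

Choose A and D; total service cost 712.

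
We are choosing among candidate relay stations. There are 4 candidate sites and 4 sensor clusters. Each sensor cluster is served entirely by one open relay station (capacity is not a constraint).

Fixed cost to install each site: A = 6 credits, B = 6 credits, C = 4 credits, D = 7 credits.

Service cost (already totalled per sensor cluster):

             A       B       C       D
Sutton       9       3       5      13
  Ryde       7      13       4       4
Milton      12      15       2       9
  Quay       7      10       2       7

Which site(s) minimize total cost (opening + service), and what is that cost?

For any fixed open set, each sensor cluster goes to its cheapest open site; total = fixed + service.
{C}: Sutton→C 5, Ryde→C 4, Milton→C 2, Quay→C 2. Service 13; fixed 4; total 17.
{B, C}: Sutton→B 3, Ryde→C 4, Milton→C 2, Quay→C 2. Service 11; fixed 10; total 21.
{A, C}: service 13 + fixed 10 = 23
{A, B, C, D}: Sutton→B 3, Ryde→C 4, Milton→C 2, Quay→C 2. Service 11; fixed 23; total 34.
No other subset beats 17.

Open C only; minimum total cost 17.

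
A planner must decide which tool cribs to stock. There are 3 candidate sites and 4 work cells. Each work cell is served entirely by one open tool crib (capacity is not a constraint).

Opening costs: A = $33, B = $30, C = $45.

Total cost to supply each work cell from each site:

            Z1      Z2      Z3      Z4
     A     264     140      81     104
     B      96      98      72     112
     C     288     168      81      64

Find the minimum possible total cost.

Minimum total cost: 405

For any fixed open set, each work cell goes to its cheapest open site; total = fixed + service.
{B, C}: Z1→B 96, Z2→B 98, Z3→B 72, Z4→C 64. Service 330; fixed 75; total 405.
{B}: service 378 + fixed 30 = 408
{A, B}: Z1→B 96, Z2→B 98, Z3→B 72, Z4→A 104. Service 370; fixed 63; total 433.
{A, B, C}: Z1→B 96, Z2→B 98, Z3→B 72, Z4→C 64. Service 330; fixed 108; total 438.
No other subset beats 405.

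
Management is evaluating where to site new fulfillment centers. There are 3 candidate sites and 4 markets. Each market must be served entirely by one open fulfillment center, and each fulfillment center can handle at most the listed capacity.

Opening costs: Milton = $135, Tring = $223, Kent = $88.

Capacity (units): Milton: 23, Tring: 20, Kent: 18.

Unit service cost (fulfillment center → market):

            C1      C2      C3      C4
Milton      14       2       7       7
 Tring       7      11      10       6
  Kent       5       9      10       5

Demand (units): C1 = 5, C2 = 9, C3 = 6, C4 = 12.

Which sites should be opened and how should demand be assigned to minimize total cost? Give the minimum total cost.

Open {Milton, Kent}: C1→Kent 5·5=25, C2→Milton 2·9=18, C3→Milton 7·6=42, C4→Kent 5·12=60.
Loads: Milton carries 15/23, Kent carries 17/18. Service 145; fixed 223; total 368.
Next best feasible plan costs 410.

Minimum total cost: 368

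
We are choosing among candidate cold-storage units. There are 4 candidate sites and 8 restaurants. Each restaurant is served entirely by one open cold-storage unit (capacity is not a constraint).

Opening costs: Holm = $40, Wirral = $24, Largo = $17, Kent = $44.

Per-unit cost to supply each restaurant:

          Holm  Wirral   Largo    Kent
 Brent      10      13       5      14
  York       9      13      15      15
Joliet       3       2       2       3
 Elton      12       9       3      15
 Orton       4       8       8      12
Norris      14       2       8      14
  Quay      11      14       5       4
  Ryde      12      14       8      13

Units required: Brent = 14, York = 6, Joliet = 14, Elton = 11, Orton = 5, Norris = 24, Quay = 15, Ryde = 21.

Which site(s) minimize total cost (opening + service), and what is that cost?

Open Holm, Wirral and Largo; minimum total cost 577.

For any fixed open set, each restaurant goes to its cheapest open site; total = fixed + service.
{Holm, Wirral, Largo}: Brent→Largo 5·14=70, York→Holm 9·6=54, Joliet→Wirral 2·14=28, Elton→Largo 3·11=33, Orton→Holm 4·5=20, Norris→Wirral 2·24=48, Quay→Largo 5·15=75, Ryde→Largo 8·21=168. Service 496; fixed 81; total 577.
{Wirral, Largo}: service 540 + fixed 41 = 581
{Holm, Wirral, Largo, Kent}: Brent→Largo 5·14=70, York→Holm 9·6=54, Joliet→Wirral 2·14=28, Elton→Largo 3·11=33, Orton→Holm 4·5=20, Norris→Wirral 2·24=48, Quay→Kent 4·15=60, Ryde→Largo 8·21=168. Service 481; fixed 125; total 606.
{Largo}: service 696 + fixed 17 = 713
(All 15 nonempty subsets were checked; Holm, Wirral and Largo is lowest.)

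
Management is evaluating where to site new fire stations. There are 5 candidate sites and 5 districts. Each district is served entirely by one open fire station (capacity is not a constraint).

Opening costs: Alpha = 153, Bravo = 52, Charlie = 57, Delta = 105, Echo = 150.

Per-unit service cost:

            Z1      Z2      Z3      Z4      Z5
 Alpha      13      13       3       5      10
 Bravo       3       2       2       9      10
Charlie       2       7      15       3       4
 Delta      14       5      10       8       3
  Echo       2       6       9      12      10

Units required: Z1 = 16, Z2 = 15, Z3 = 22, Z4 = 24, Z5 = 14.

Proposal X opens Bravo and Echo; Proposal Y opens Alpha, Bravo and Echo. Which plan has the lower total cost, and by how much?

Proposal X is cheaper by 57.

Proposal X: {Bravo, Echo}: Z1→Echo 2·16=32, Z2→Bravo 2·15=30, Z3→Bravo 2·22=44, Z4→Bravo 9·24=216, Z5→Bravo 10·14=140. Service 462; fixed 202; total 664.
Proposal Y: {Alpha, Bravo, Echo}: Z1→Echo 2·16=32, Z2→Bravo 2·15=30, Z3→Bravo 2·22=44, Z4→Alpha 5·24=120, Z5→Alpha 10·14=140. Service 366; fixed 355; total 721.
Difference: |664 − 721| = 57.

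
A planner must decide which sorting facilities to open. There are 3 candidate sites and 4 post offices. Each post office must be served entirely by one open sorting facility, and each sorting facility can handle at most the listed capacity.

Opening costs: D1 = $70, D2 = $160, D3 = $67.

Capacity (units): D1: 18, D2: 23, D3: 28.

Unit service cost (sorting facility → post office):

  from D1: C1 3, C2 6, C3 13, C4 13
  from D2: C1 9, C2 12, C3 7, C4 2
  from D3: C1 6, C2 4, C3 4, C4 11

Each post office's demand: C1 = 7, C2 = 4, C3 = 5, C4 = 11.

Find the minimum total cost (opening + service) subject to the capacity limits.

Open {D3}: C1→D3 6·7=42, C2→D3 4·4=16, C3→D3 4·5=20, C4→D3 11·11=121.
Loads: D3 carries 27/28. Service 199; fixed 67; total 266.
Next best feasible plan costs 315.

Minimum total cost: 266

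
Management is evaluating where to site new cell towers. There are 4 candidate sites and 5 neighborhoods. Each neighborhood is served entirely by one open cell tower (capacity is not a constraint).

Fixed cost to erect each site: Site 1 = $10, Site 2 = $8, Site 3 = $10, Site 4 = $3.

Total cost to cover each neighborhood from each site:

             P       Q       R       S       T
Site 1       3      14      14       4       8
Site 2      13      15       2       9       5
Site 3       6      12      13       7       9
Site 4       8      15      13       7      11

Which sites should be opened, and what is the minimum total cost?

For any fixed open set, each neighborhood goes to its cheapest open site; total = fixed + service.
{Site 1, Site 2}: P→Site 1 3, Q→Site 1 14, R→Site 2 2, S→Site 1 4, T→Site 2 5. Service 28; fixed 18; total 46.
{Site 2, Site 4}: P→Site 4 8, Q→Site 2 15, R→Site 2 2, S→Site 4 7, T→Site 2 5. Service 37; fixed 11; total 48.
{Site 1, Site 2, Site 4}: P→Site 1 3, Q→Site 1 14, R→Site 2 2, S→Site 1 4, T→Site 2 5. Service 28; fixed 21; total 49.
{Site 1, Site 2, Site 3, Site 4}: service 26 + fixed 31 = 57
(All 15 nonempty subsets were checked; Site 1 and Site 2 is lowest.)

Open Site 1 and Site 2; minimum total cost 46.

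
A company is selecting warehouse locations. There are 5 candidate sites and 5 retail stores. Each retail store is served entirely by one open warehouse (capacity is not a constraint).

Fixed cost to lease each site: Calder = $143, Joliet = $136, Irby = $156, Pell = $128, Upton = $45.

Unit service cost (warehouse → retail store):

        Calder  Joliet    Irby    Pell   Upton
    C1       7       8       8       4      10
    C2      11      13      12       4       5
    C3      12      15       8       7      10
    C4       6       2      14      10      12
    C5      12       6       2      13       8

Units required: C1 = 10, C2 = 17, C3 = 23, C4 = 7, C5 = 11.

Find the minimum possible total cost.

Minimum total cost: 600

For any fixed open set, each retail store goes to its cheapest open site; total = fixed + service.
{Pell, Upton}: C1→Pell 4·10=40, C2→Pell 4·17=68, C3→Pell 7·23=161, C4→Pell 10·7=70, C5→Upton 8·11=88. Service 427; fixed 173; total 600.
{Pell}: service 482 + fixed 128 = 610
{Joliet, Pell}: service 349 + fixed 264 = 613
{Calder, Joliet, Irby, Pell, Upton}: C1→Pell 4·10=40, C2→Pell 4·17=68, C3→Pell 7·23=161, C4→Joliet 2·7=14, C5→Irby 2·11=22. Service 305; fixed 608; total 913.
No other subset beats 600.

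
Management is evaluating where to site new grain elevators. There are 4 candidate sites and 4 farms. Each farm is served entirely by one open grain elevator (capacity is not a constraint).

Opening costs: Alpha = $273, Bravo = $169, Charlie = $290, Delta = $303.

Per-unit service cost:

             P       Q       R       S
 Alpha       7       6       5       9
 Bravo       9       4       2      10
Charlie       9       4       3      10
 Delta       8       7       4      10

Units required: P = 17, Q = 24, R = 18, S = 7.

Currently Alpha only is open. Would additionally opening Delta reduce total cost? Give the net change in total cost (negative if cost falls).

No — net change +285 (cost rises by 285).

Current service cost with {Alpha}: 416.
Adding Delta: each farm re-picks its cheapest; new service cost 398, saving 18.
Extra fixed cost: 303. Net change = 303 − 18 = 285.
(Totals: 689 → 974.)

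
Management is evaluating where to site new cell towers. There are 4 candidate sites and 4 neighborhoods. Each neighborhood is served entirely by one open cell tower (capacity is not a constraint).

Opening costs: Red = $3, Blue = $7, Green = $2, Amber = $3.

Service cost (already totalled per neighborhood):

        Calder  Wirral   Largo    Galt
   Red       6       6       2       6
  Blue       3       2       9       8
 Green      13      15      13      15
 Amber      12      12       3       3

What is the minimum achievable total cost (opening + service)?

Minimum total cost: 21

For any fixed open set, each neighborhood goes to its cheapest open site; total = fixed + service.
{Blue, Amber}: Calder→Blue 3, Wirral→Blue 2, Largo→Amber 3, Galt→Amber 3. Service 11; fixed 10; total 21.
{Red}: service 20 + fixed 3 = 23
{Red, Blue}: service 13 + fixed 10 = 23
{Red, Blue, Green, Amber}: service 10 + fixed 15 = 25
No other subset beats 21.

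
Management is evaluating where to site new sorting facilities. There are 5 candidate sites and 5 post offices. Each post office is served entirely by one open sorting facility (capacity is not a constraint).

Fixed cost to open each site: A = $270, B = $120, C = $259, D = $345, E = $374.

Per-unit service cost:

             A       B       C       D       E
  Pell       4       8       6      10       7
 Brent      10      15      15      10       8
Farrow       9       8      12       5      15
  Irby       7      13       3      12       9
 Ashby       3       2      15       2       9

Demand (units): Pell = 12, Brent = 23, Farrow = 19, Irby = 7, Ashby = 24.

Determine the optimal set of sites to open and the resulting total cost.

For any fixed open set, each post office goes to its cheapest open site; total = fixed + service.
{A}: Pell→A 4·12=48, Brent→A 10·23=230, Farrow→A 9·19=171, Irby→A 7·7=49, Ashby→A 3·24=72. Service 570; fixed 270; total 840.
{B}: Pell→B 8·12=96, Brent→B 15·23=345, Farrow→B 8·19=152, Irby→B 13·7=91, Ashby→B 2·24=48. Service 732; fixed 120; total 852.
{A, B}: Pell→A 4·12=48, Brent→A 10·23=230, Farrow→B 8·19=152, Irby→A 7·7=49, Ashby→B 2·24=48. Service 527; fixed 390; total 917.
{A, B, C, D, E}: service 396 + fixed 1368 = 1764
No other subset beats 840.

Open A only; minimum total cost 840.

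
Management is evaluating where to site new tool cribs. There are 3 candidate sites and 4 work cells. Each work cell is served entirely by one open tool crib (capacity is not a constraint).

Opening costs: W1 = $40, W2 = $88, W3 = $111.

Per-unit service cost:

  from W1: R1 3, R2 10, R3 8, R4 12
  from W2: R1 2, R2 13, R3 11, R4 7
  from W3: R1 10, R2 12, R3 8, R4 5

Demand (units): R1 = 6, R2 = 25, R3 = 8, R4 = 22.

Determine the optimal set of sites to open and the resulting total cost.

For any fixed open set, each work cell goes to its cheapest open site; total = fixed + service.
{W1, W3}: R1→W1 3·6=18, R2→W1 10·25=250, R3→W1 8·8=64, R4→W3 5·22=110. Service 442; fixed 151; total 593.
{W1, W2}: R1→W2 2·6=12, R2→W1 10·25=250, R3→W1 8·8=64, R4→W2 7·22=154. Service 480; fixed 128; total 608.
{W1}: R1→W1 3·6=18, R2→W1 10·25=250, R3→W1 8·8=64, R4→W1 12·22=264. Service 596; fixed 40; total 636.
{W1, W2, W3}: service 436 + fixed 239 = 675
(All 7 nonempty subsets were checked; W1 and W3 is lowest.)

Open W1 and W3; minimum total cost 593.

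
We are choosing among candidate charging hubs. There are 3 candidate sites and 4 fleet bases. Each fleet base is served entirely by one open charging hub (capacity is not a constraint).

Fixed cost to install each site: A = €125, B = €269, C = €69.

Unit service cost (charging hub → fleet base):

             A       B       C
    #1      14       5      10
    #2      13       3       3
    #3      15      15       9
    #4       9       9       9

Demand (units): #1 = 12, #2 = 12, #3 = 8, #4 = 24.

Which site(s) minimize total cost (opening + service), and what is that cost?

For any fixed open set, each fleet base goes to its cheapest open site; total = fixed + service.
{C}: #1→C 10·12=120, #2→C 3·12=36, #3→C 9·8=72, #4→C 9·24=216. Service 444; fixed 69; total 513.
{A, C}: service 444 + fixed 194 = 638
{B}: service 432 + fixed 269 = 701
{A, B, C}: service 384 + fixed 463 = 847
No other subset beats 513.

Open C only; minimum total cost 513.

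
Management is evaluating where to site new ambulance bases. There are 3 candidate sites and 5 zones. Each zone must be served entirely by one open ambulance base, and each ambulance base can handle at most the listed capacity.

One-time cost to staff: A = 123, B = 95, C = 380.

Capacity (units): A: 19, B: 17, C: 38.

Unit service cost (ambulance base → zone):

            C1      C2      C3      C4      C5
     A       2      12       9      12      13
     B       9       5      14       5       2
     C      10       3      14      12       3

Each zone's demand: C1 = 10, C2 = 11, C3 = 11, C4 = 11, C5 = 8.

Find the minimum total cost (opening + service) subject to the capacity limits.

Minimum total cost: 884

Open {A, B, C}: C1→A 2·10=20, C2→C 3·11=33, C3→C 14·11=154, C4→B 5·11=55, C5→C 3·8=24.
Loads: A carries 10/19, B carries 11/17, C carries 30/38. Service 286; fixed 598; total 884.
Next best feasible plan costs 909.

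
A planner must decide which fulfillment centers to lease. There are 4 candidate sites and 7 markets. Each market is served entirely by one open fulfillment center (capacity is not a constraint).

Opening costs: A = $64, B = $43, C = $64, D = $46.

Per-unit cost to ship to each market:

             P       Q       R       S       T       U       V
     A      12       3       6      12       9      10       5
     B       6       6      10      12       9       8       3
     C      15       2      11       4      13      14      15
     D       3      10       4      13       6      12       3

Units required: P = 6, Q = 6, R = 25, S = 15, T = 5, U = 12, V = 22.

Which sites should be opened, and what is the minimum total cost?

Open B, C and D; minimum total cost 535.

For any fixed open set, each market goes to its cheapest open site; total = fixed + service.
{B, C, D}: P→D 3·6=18, Q→C 2·6=12, R→D 4·25=100, S→C 4·15=60, T→D 6·5=30, U→B 8·12=96, V→B 3·22=66. Service 382; fixed 153; total 535.
{C, D}: P→D 3·6=18, Q→C 2·6=12, R→D 4·25=100, S→C 4·15=60, T→D 6·5=30, U→D 12·12=144, V→D 3·22=66. Service 430; fixed 110; total 540.
{A, C, D}: service 406 + fixed 174 = 580
{A, B, C, D}: service 382 + fixed 217 = 599
No other subset beats 535.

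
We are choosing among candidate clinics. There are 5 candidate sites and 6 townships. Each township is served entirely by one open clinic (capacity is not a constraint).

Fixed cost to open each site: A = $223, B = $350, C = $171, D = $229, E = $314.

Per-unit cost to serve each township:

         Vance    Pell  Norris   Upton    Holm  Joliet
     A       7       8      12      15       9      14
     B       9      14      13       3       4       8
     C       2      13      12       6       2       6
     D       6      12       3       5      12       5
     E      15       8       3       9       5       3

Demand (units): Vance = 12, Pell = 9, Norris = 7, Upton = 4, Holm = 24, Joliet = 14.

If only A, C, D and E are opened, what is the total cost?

Total cost: 1164

Each township is assigned to its cheapest site among the open ones.
{A, C, D, E}: Vance→C 2·12=24, Pell→A 8·9=72, Norris→D 3·7=21, Upton→D 5·4=20, Holm→C 2·24=48, Joliet→E 3·14=42. Service 227; fixed 937; total 1164.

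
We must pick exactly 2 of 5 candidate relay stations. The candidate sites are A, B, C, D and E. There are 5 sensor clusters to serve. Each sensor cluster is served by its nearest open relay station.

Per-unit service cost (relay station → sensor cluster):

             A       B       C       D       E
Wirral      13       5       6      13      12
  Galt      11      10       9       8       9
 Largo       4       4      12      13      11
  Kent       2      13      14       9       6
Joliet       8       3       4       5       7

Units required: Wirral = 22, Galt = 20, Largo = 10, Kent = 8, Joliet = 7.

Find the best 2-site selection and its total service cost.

Choose A and B; total service cost 387.

With exactly 2 open, each sensor cluster uses its cheapest among the chosen.
{A, B}: Wirral→B 5·22=110, Galt→B 10·20=200, Largo→A 4·10=40, Kent→A 2·8=16, Joliet→B 3·7=21. Service cost 387.
{A, C}: service cost 396
{B, E}: service cost 399
Among all 10 size-2 choices, {A, B} is lowest.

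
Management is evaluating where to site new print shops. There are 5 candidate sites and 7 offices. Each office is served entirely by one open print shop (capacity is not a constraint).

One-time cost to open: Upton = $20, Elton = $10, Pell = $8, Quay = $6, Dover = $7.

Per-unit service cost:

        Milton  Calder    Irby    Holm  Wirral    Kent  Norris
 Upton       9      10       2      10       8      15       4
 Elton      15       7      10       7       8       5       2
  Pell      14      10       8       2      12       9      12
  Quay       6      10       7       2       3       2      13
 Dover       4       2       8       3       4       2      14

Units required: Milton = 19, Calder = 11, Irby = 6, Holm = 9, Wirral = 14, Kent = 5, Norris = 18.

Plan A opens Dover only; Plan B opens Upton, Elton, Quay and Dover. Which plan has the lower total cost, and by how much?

Plan A: {Dover}: Milton→Dover 4·19=76, Calder→Dover 2·11=22, Irby→Dover 8·6=48, Holm→Dover 3·9=27, Wirral→Dover 4·14=56, Kent→Dover 2·5=10, Norris→Dover 14·18=252. Service 491; fixed 7; total 498.
Plan B: {Upton, Elton, Quay, Dover}: Milton→Dover 4·19=76, Calder→Dover 2·11=22, Irby→Upton 2·6=12, Holm→Quay 2·9=18, Wirral→Quay 3·14=42, Kent→Quay 2·5=10, Norris→Elton 2·18=36. Service 216; fixed 43; total 259.
Difference: |498 − 259| = 239.

Plan B is cheaper by 239.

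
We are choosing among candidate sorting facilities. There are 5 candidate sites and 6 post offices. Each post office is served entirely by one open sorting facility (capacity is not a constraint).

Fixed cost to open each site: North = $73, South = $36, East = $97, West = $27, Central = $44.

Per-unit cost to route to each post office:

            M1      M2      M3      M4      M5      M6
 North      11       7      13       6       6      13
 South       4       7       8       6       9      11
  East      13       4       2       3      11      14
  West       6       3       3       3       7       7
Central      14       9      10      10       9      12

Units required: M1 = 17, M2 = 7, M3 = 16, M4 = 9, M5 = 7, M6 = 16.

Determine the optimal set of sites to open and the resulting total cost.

Open West only; minimum total cost 386.

For any fixed open set, each post office goes to its cheapest open site; total = fixed + service.
{West}: M1→West 6·17=102, M2→West 3·7=21, M3→West 3·16=48, M4→West 3·9=27, M5→West 7·7=49, M6→West 7·16=112. Service 359; fixed 27; total 386.
{South, West}: M1→South 4·17=68, M2→West 3·7=21, M3→West 3·16=48, M4→West 3·9=27, M5→West 7·7=49, M6→West 7·16=112. Service 325; fixed 63; total 388.
{West, Central}: service 359 + fixed 71 = 430
{North, South, East, West, Central}: M1→South 4·17=68, M2→West 3·7=21, M3→East 2·16=32, M4→East 3·9=27, M5→North 6·7=42, M6→West 7·16=112. Service 302; fixed 277; total 579.
No other subset beats 386.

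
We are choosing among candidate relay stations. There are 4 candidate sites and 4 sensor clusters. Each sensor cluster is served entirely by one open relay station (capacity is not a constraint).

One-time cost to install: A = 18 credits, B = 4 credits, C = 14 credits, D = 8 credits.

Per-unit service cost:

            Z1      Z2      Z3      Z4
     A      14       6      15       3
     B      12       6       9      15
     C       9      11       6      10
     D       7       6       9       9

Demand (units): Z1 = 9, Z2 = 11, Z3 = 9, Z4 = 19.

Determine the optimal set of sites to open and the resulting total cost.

Open A, C and D; minimum total cost 280.

For any fixed open set, each sensor cluster goes to its cheapest open site; total = fixed + service.
{A, C, D}: Z1→D 7·9=63, Z2→A 6·11=66, Z3→C 6·9=54, Z4→A 3·19=57. Service 240; fixed 40; total 280.
{A, B, C, D}: Z1→D 7·9=63, Z2→A 6·11=66, Z3→C 6·9=54, Z4→A 3·19=57. Service 240; fixed 44; total 284.
{A, C}: service 258 + fixed 32 = 290
{B}: Z1→B 12·9=108, Z2→B 6·11=66, Z3→B 9·9=81, Z4→B 15·19=285. Service 540; fixed 4; total 544.
(All 15 nonempty subsets were checked; A, C and D is lowest.)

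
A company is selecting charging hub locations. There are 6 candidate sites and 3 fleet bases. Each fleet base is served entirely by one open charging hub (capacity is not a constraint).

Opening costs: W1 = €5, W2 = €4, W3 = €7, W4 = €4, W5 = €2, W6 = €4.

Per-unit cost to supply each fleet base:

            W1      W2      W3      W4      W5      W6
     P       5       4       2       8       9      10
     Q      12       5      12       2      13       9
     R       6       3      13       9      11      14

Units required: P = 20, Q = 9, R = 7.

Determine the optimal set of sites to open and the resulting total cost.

Open W2, W3 and W4; minimum total cost 94.

For any fixed open set, each fleet base goes to its cheapest open site; total = fixed + service.
{W2, W3, W4}: P→W3 2·20=40, Q→W4 2·9=18, R→W2 3·7=21. Service 79; fixed 15; total 94.
{W2, W3, W4, W5}: P→W3 2·20=40, Q→W4 2·9=18, R→W2 3·7=21. Service 79; fixed 17; total 96.
{W2, W3, W4, W6}: service 79 + fixed 19 = 98
{W1, W2, W3, W4, W5, W6}: service 79 + fixed 26 = 105
No other subset beats 94.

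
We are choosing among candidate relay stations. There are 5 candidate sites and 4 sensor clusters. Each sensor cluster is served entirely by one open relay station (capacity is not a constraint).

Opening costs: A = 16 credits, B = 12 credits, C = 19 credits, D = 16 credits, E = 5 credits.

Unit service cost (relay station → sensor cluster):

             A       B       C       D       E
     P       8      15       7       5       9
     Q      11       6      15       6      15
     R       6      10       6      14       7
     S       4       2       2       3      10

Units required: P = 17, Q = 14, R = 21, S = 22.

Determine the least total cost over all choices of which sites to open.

For any fixed open set, each sensor cluster goes to its cheapest open site; total = fixed + service.
{C, D}: P→D 5·17=85, Q→D 6·14=84, R→C 6·21=126, S→C 2·22=44. Service 339; fixed 35; total 374.
{C, D, E}: service 339 + fixed 40 = 379
{A, B, D}: P→D 5·17=85, Q→B 6·14=84, R→A 6·21=126, S→B 2·22=44. Service 339; fixed 44; total 383.
{A, B, C, D, E}: service 339 + fixed 68 = 407
No other subset beats 374.

Minimum total cost: 374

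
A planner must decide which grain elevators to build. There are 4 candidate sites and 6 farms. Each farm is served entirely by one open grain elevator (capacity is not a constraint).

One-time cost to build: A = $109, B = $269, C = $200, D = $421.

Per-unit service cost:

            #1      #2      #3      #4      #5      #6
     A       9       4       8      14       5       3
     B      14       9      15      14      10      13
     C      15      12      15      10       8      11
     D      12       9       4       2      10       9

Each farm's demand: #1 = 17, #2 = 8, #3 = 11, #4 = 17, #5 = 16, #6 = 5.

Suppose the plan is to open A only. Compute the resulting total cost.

Each farm is assigned to its cheapest site among the open ones.
{A}: #1→A 9·17=153, #2→A 4·8=32, #3→A 8·11=88, #4→A 14·17=238, #5→A 5·16=80, #6→A 3·5=15. Service 606; fixed 109; total 715.

Total cost: 715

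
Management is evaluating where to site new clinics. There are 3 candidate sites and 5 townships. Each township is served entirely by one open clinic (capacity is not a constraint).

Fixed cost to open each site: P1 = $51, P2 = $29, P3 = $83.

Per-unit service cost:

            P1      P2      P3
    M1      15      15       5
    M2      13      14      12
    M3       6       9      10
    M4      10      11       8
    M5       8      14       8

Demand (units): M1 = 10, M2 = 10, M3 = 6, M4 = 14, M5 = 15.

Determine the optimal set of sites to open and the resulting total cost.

Open P3 only; minimum total cost 545.

For any fixed open set, each township goes to its cheapest open site; total = fixed + service.
{P3}: M1→P3 5·10=50, M2→P3 12·10=120, M3→P3 10·6=60, M4→P3 8·14=112, M5→P3 8·15=120. Service 462; fixed 83; total 545.
{P2, P3}: service 456 + fixed 112 = 568
{P1, P3}: M1→P3 5·10=50, M2→P3 12·10=120, M3→P1 6·6=36, M4→P3 8·14=112, M5→P1 8·15=120. Service 438; fixed 134; total 572.
{P1, P2, P3}: service 438 + fixed 163 = 601
No other subset beats 545.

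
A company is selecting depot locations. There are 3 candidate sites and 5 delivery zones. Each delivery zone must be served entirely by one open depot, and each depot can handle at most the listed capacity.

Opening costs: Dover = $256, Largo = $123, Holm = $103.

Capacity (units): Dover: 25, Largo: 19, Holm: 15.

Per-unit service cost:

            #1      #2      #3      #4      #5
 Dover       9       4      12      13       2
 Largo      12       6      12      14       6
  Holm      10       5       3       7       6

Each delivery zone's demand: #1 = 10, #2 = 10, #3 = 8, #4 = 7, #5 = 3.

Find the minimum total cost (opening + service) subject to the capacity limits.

Open {Dover, Holm}: #1→Dover 9·10=90, #2→Dover 4·10=40, #3→Holm 3·8=24, #4→Holm 7·7=49, #5→Dover 2·3=6.
Loads: Dover carries 23/25, Holm carries 15/15. Service 209; fixed 359; total 568.
Next best feasible plan costs 691.

Minimum total cost: 568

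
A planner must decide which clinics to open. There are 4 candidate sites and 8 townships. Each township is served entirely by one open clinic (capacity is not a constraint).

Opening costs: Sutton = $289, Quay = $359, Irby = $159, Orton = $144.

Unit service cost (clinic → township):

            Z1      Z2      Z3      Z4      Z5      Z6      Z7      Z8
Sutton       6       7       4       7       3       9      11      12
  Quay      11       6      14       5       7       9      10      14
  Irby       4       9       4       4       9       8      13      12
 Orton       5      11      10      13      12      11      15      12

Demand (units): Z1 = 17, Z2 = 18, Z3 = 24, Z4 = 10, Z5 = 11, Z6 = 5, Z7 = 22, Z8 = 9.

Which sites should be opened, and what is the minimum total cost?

For any fixed open set, each township goes to its cheapest open site; total = fixed + service.
{Irby}: Z1→Irby 4·17=68, Z2→Irby 9·18=162, Z3→Irby 4·24=96, Z4→Irby 4·10=40, Z5→Irby 9·11=99, Z6→Irby 8·5=40, Z7→Irby 13·22=286, Z8→Irby 12·9=108. Service 899; fixed 159; total 1058.
{Sutton}: service 822 + fixed 289 = 1111
{Sutton, Irby}: Z1→Irby 4·17=68, Z2→Sutton 7·18=126, Z3→Sutton 4·24=96, Z4→Irby 4·10=40, Z5→Sutton 3·11=33, Z6→Irby 8·5=40, Z7→Sutton 11·22=242, Z8→Sutton 12·9=108. Service 753; fixed 448; total 1201.
{Sutton, Quay, Irby, Orton}: Z1→Irby 4·17=68, Z2→Quay 6·18=108, Z3→Sutton 4·24=96, Z4→Irby 4·10=40, Z5→Sutton 3·11=33, Z6→Irby 8·5=40, Z7→Quay 10·22=220, Z8→Sutton 12·9=108. Service 713; fixed 951; total 1664.
No other subset beats 1058.

Open Irby only; minimum total cost 1058.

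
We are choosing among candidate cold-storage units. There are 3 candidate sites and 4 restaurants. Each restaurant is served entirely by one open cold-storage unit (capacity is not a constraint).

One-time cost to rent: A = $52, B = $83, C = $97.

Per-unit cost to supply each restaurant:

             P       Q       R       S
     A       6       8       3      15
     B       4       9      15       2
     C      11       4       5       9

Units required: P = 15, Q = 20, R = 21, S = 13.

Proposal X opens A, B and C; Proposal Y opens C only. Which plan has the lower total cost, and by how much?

Proposal X: {A, B, C}: P→B 4·15=60, Q→C 4·20=80, R→A 3·21=63, S→B 2·13=26. Service 229; fixed 232; total 461.
Proposal Y: {C}: P→C 11·15=165, Q→C 4·20=80, R→C 5·21=105, S→C 9·13=117. Service 467; fixed 97; total 564.
Difference: |461 − 564| = 103.

Proposal X is cheaper by 103.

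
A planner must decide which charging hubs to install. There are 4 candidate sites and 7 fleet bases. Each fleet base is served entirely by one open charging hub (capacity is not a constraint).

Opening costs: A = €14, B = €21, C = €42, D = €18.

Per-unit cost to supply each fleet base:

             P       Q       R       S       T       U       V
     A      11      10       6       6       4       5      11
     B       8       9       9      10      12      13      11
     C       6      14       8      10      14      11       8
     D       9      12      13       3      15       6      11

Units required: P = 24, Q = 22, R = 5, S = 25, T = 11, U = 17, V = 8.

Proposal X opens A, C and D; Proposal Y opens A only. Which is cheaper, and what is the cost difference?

Proposal X is cheaper by 159.

Proposal X: {A, C, D}: P→C 6·24=144, Q→A 10·22=220, R→A 6·5=30, S→D 3·25=75, T→A 4·11=44, U→A 5·17=85, V→C 8·8=64. Service 662; fixed 74; total 736.
Proposal Y: {A}: P→A 11·24=264, Q→A 10·22=220, R→A 6·5=30, S→A 6·25=150, T→A 4·11=44, U→A 5·17=85, V→A 11·8=88. Service 881; fixed 14; total 895.
Difference: |736 − 895| = 159.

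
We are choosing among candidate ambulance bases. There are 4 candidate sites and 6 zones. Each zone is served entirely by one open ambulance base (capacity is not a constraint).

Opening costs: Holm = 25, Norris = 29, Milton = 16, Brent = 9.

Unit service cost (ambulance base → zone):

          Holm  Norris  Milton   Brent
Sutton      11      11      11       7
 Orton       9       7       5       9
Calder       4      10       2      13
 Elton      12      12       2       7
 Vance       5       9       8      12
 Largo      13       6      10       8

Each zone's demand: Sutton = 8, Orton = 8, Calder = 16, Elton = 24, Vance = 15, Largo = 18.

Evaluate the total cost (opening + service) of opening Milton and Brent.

Total cost: 465

Each zone is assigned to its cheapest site among the open ones.
{Milton, Brent}: Sutton→Brent 7·8=56, Orton→Milton 5·8=40, Calder→Milton 2·16=32, Elton→Milton 2·24=48, Vance→Milton 8·15=120, Largo→Brent 8·18=144. Service 440; fixed 25; total 465.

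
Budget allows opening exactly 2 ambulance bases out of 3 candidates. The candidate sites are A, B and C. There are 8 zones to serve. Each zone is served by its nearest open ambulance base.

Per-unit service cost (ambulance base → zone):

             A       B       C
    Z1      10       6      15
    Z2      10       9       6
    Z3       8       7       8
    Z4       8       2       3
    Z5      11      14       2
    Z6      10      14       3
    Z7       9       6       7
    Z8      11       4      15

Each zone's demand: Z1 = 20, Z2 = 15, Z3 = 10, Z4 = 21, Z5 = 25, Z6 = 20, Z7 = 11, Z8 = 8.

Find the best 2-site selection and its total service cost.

Choose B and C; total service cost 530.

With exactly 2 open, each zone uses its cheapest among the chosen.
{B, C}: Z1→B 6·20=120, Z2→C 6·15=90, Z3→B 7·10=70, Z4→B 2·21=42, Z5→C 2·25=50, Z6→C 3·20=60, Z7→B 6·11=66, Z8→B 4·8=32. Service cost 530.
{A, C}: service cost 708
{A, B}: service cost 940
Among all 3 size-2 choices, {B, C} is lowest.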